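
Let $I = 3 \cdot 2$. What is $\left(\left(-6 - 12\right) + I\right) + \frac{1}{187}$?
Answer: $- \frac{2243}{187} \approx -11.995$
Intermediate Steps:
$I = 6$
$\left(\left(-6 - 12\right) + I\right) + \frac{1}{187} = \left(\left(-6 - 12\right) + 6\right) + \frac{1}{187} = \left(-18 + 6\right) + \frac{1}{187} = -12 + \frac{1}{187} = - \frac{2243}{187}$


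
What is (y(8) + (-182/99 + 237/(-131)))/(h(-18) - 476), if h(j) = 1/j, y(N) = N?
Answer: -112894/12347929 ≈ -0.0091427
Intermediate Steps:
h(j) = 1/j
(y(8) + (-182/99 + 237/(-131)))/(h(-18) - 476) = (8 + (-182/99 + 237/(-131)))/(1/(-18) - 476) = (8 + (-182*1/99 + 237*(-1/131)))/(-1/18 - 476) = (8 + (-182/99 - 237/131))/(-8569/18) = (8 - 47305/12969)*(-18/8569) = (56447/12969)*(-18/8569) = -112894/12347929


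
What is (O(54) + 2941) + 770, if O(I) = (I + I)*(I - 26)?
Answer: 6735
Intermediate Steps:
O(I) = 2*I*(-26 + I) (O(I) = (2*I)*(-26 + I) = 2*I*(-26 + I))
(O(54) + 2941) + 770 = (2*54*(-26 + 54) + 2941) + 770 = (2*54*28 + 2941) + 770 = (3024 + 2941) + 770 = 5965 + 770 = 6735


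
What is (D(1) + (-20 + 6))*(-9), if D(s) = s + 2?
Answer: 99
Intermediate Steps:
D(s) = 2 + s
(D(1) + (-20 + 6))*(-9) = ((2 + 1) + (-20 + 6))*(-9) = (3 - 14)*(-9) = -11*(-9) = 99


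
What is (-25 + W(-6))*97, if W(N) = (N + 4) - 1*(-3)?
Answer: -2328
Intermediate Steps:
W(N) = 7 + N (W(N) = (4 + N) + 3 = 7 + N)
(-25 + W(-6))*97 = (-25 + (7 - 6))*97 = (-25 + 1)*97 = -24*97 = -2328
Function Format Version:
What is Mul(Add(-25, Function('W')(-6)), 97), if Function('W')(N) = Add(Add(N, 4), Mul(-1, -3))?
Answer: -2328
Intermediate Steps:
Function('W')(N) = Add(7, N) (Function('W')(N) = Add(Add(4, N), 3) = Add(7, N))
Mul(Add(-25, Function('W')(-6)), 97) = Mul(Add(-25, Add(7, -6)), 97) = Mul(Add(-25, 1), 97) = Mul(-24, 97) = -2328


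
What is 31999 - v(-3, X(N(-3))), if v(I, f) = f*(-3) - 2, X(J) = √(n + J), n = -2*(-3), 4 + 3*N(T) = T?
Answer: 32001 + √33 ≈ 32007.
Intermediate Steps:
N(T) = -4/3 + T/3
n = 6
X(J) = √(6 + J)
v(I, f) = -2 - 3*f (v(I, f) = -3*f - 2 = -2 - 3*f)
31999 - v(-3, X(N(-3))) = 31999 - (-2 - 3*√(6 + (-4/3 + (⅓)*(-3)))) = 31999 - (-2 - 3*√(6 + (-4/3 - 1))) = 31999 - (-2 - 3*√(6 - 7/3)) = 31999 - (-2 - √33) = 31999 + (2 + √33) = 32001 + √33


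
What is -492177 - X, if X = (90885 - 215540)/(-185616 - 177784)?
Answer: -35771449291/72680 ≈ -4.9218e+5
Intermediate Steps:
X = 24931/72680 (X = -124655/(-363400) = -124655*(-1/363400) = 24931/72680 ≈ 0.34302)
-492177 - X = -492177 - 1*24931/72680 = -492177 - 24931/72680 = -35771449291/72680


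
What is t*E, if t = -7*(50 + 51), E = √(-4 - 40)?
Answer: -1414*I*√11 ≈ -4689.7*I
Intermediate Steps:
E = 2*I*√11 (E = √(-44) = 2*I*√11 ≈ 6.6332*I)
t = -707 (t = -7*101 = -707)
t*E = -1414*I*√11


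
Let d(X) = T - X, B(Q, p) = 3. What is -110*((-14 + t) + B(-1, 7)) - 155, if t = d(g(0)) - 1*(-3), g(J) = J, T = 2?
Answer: 505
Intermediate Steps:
d(X) = 2 - X
t = 5 (t = (2 - 1*0) - 1*(-3) = (2 + 0) + 3 = 2 + 3 = 5)
-110*((-14 + t) + B(-1, 7)) - 155 = -110*((-14 + 5) + 3) - 155 = -110*(-9 + 3) - 155 = -110*(-6) - 155 = 660 - 155 = 505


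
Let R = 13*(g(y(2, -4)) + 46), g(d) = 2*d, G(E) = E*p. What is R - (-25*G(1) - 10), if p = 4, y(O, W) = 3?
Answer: 786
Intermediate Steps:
G(E) = 4*E (G(E) = E*4 = 4*E)
R = 676 (R = 13*(2*3 + 46) = 13*(6 + 46) = 13*52 = 676)
R - (-25*G(1) - 10) = 676 - (-100 - 10) = 676 - 1*(-110) = 676 + 110 = 786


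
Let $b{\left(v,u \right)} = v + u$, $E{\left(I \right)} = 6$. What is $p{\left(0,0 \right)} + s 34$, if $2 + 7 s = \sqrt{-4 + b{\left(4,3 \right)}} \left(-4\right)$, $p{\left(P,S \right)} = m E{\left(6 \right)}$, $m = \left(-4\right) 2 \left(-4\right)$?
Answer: $\frac{1276}{7} - \frac{136 \sqrt{3}}{7} \approx 148.63$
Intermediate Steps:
$b{\left(v,u \right)} = u + v$
$m = 32$ ($m = \left(-8\right) \left(-4\right) = 32$)
$p{\left(P,S \right)} = 192$ ($p{\left(P,S \right)} = 32 \cdot 6 = 192$)
$s = - \frac{2}{7} - \frac{4 \sqrt{3}}{7}$ ($s = - \frac{2}{7} + \frac{\sqrt{-4 + \left(3 + 4\right)} \left(-4\right)}{7} = - \frac{2}{7} + \frac{\sqrt{-4 + 7} \left(-4\right)}{7} = - \frac{2}{7} + \frac{\sqrt{3} \left(-4\right)}{7} = - \frac{2}{7} + \frac{\left(-4\right) \sqrt{3}}{7} = - \frac{2}{7} - \frac{4 \sqrt{3}}{7} \approx -1.2755$)
$p{\left(0,0 \right)} + s 34 = 192 + \left(- \frac{2}{7} - \frac{4 \sqrt{3}}{7}\right) 34 = 192 - \left(\frac{68}{7} + \frac{136 \sqrt{3}}{7}\right) = \frac{1276}{7} - \frac{136 \sqrt{3}}{7}$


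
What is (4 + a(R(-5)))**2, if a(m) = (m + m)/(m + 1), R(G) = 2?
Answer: 256/9 ≈ 28.444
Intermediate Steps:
a(m) = 2*m/(1 + m) (a(m) = (2*m)/(1 + m) = 2*m/(1 + m))
(4 + a(R(-5)))**2 = (4 + 2*2/(1 + 2))**2 = (4 + 2*2/3)**2 = (4 + 2*2*(1/3))**2 = (4 + 4/3)**2 = (16/3)**2 = 256/9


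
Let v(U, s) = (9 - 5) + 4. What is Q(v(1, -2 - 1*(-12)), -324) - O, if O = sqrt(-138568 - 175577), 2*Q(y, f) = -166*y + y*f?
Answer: -1960 - 3*I*sqrt(34905) ≈ -1960.0 - 560.49*I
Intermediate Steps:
v(U, s) = 8 (v(U, s) = 4 + 4 = 8)
Q(y, f) = -83*y + f*y/2 (Q(y, f) = (-166*y + y*f)/2 = (-166*y + f*y)/2 = -83*y + f*y/2)
O = 3*I*sqrt(34905) (O = sqrt(-314145) = 3*I*sqrt(34905) ≈ 560.49*I)
Q(v(1, -2 - 1*(-12)), -324) - O = (1/2)*8*(-166 - 324) - 3*I*sqrt(34905) = (1/2)*8*(-490) - 3*I*sqrt(34905) = -1960 - 3*I*sqrt(34905)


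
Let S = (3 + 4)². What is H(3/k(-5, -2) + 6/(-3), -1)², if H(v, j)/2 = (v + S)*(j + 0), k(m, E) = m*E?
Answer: 223729/25 ≈ 8949.2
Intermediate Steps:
k(m, E) = E*m
S = 49 (S = 7² = 49)
H(v, j) = 2*j*(49 + v) (H(v, j) = 2*((v + 49)*(j + 0)) = 2*((49 + v)*j) = 2*(j*(49 + v)) = 2*j*(49 + v))
H(3/k(-5, -2) + 6/(-3), -1)² = (2*(-1)*(49 + (3/((-2*(-5))) + 6/(-3))))² = (2*(-1)*(49 + (3/10 + 6*(-⅓))))² = (2*(-1)*(49 + (3*(⅒) - 2)))² = (2*(-1)*(49 + (3/10 - 2)))² = (2*(-1)*(49 - 17/10))² = (2*(-1)*(473/10))² = (-473/5)² = 223729/25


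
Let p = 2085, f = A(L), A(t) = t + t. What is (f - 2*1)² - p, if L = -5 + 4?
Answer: -2069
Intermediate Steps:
L = -1
A(t) = 2*t
f = -2 (f = 2*(-1) = -2)
(f - 2*1)² - p = (-2 - 2*1)² - 1*2085 = (-2 - 2)² - 2085 = (-4)² - 2085 = 16 - 2085 = -2069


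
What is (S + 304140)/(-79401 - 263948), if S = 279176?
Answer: -583316/343349 ≈ -1.6989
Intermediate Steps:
(S + 304140)/(-79401 - 263948) = (279176 + 304140)/(-79401 - 263948) = 583316/(-343349) = 583316*(-1/343349) = -583316/343349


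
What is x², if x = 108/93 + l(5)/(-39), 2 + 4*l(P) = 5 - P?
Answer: 8059921/5846724 ≈ 1.3785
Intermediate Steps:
l(P) = ¾ - P/4 (l(P) = -½ + (5 - P)/4 = -½ + (5/4 - P/4) = ¾ - P/4)
x = 2839/2418 (x = 108/93 + (¾ - ¼*5)/(-39) = 108*(1/93) + (¾ - 5/4)*(-1/39) = 36/31 - ½*(-1/39) = 36/31 + 1/78 = 2839/2418 ≈ 1.1741)
x² = (2839/2418)² = 8059921/5846724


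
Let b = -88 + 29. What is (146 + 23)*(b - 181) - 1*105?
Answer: -40665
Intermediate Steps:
b = -59
(146 + 23)*(b - 181) - 1*105 = (146 + 23)*(-59 - 181) - 1*105 = 169*(-240) - 105 = -40560 - 105 = -40665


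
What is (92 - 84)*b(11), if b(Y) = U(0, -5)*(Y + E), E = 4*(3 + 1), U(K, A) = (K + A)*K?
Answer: 0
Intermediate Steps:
U(K, A) = K*(A + K) (U(K, A) = (A + K)*K = K*(A + K))
E = 16 (E = 4*4 = 16)
b(Y) = 0 (b(Y) = (0*(-5 + 0))*(Y + 16) = (0*(-5))*(16 + Y) = 0*(16 + Y) = 0)
(92 - 84)*b(11) = (92 - 84)*0 = 8*0 = 0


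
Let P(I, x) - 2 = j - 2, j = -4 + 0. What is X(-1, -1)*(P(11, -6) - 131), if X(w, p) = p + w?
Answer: 270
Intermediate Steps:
j = -4
P(I, x) = -4 (P(I, x) = 2 + (-4 - 2) = 2 - 6 = -4)
X(-1, -1)*(P(11, -6) - 131) = (-1 - 1)*(-4 - 131) = -2*(-135) = 270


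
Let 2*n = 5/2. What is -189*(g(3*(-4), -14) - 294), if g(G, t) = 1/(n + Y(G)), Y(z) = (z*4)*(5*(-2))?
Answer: 15280542/275 ≈ 55566.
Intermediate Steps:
n = 5/4 (n = (5/2)/2 = (5*(½))/2 = (½)*(5/2) = 5/4 ≈ 1.2500)
Y(z) = -40*z (Y(z) = (4*z)*(-10) = -40*z)
g(G, t) = 1/(5/4 - 40*G)
-189*(g(3*(-4), -14) - 294) = -189*(-4/(-5 + 160*(3*(-4))) - 294) = -189*(-4/(-5 + 160*(-12)) - 294) = -189*(-4/(-5 - 1920) - 294) = -189*(-4/(-1925) - 294) = -189*(-4*(-1/1925) - 294) = -189*(4/1925 - 294) = -189*(-565946/1925) = 15280542/275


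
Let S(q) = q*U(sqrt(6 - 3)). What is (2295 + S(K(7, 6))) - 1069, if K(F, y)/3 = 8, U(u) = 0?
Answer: 1226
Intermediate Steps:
K(F, y) = 24 (K(F, y) = 3*8 = 24)
S(q) = 0 (S(q) = q*0 = 0)
(2295 + S(K(7, 6))) - 1069 = (2295 + 0) - 1069 = 2295 - 1069 = 1226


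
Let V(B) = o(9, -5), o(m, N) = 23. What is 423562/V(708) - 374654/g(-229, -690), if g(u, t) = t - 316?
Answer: 217360207/11569 ≈ 18788.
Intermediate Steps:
V(B) = 23
g(u, t) = -316 + t
423562/V(708) - 374654/g(-229, -690) = 423562/23 - 374654/(-316 - 690) = 423562*(1/23) - 374654/(-1006) = 423562/23 - 374654*(-1/1006) = 423562/23 + 187327/503 = 217360207/11569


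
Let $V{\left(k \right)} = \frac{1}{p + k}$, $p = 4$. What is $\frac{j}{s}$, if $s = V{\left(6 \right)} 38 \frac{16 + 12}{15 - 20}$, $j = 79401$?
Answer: $- \frac{14925}{4} \approx -3731.3$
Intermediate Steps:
$V{\left(k \right)} = \frac{1}{4 + k}$
$s = - \frac{532}{25}$ ($s = \frac{1}{4 + 6} \cdot 38 \frac{16 + 12}{15 - 20} = \frac{1}{10} \cdot 38 \frac{28}{-5} = \frac{1}{10} \cdot 38 \cdot 28 \left(- \frac{1}{5}\right) = \frac{19}{5} \left(- \frac{28}{5}\right) = - \frac{532}{25} \approx -21.28$)
$\frac{j}{s} = \frac{79401}{- \frac{532}{25}} = 79401 \left(- \frac{25}{532}\right) = - \frac{14925}{4}$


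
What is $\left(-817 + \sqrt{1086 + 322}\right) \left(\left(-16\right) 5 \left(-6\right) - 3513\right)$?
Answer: $2477961 - 24264 \sqrt{22} \approx 2.3642 \cdot 10^{6}$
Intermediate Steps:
$\left(-817 + \sqrt{1086 + 322}\right) \left(\left(-16\right) 5 \left(-6\right) - 3513\right) = \left(-817 + \sqrt{1408}\right) \left(\left(-80\right) \left(-6\right) - 3513\right) = \left(-817 + 8 \sqrt{22}\right) \left(480 - 3513\right) = \left(-817 + 8 \sqrt{22}\right) \left(-3033\right) = 2477961 - 24264 \sqrt{22}$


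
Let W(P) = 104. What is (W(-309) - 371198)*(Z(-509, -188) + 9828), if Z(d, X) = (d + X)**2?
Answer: -183927916878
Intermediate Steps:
Z(d, X) = (X + d)**2
(W(-309) - 371198)*(Z(-509, -188) + 9828) = (104 - 371198)*((-188 - 509)**2 + 9828) = -371094*((-697)**2 + 9828) = -371094*(485809 + 9828) = -371094*495637 = -183927916878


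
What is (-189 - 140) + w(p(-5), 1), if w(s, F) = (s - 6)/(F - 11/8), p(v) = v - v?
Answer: -313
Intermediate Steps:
p(v) = 0
w(s, F) = (-6 + s)/(-11/8 + F) (w(s, F) = (-6 + s)/(F - 11*1/8) = (-6 + s)/(F - 11/8) = (-6 + s)/(-11/8 + F))
(-189 - 140) + w(p(-5), 1) = (-189 - 140) + 8*(-6 + 0)/(-11 + 8*1) = -329 + 8*(-6)/(-11 + 8) = -329 + 8*(-6)/(-3) = -329 + 8*(-1/3)*(-6) = -329 + 16 = -313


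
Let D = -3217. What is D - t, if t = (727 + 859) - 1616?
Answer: -3187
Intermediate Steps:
t = -30 (t = 1586 - 1616 = -30)
D - t = -3217 - 1*(-30) = -3217 + 30 = -3187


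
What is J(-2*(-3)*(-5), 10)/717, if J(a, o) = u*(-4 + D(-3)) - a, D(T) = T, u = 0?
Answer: 10/239 ≈ 0.041841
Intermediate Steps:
J(a, o) = -a (J(a, o) = 0*(-4 - 3) - a = 0*(-7) - a = 0 - a = -a)
J(-2*(-3)*(-5), 10)/717 = -(-2*(-3))*(-5)/717 = -6*(-5)*(1/717) = -1*(-30)*(1/717) = 30*(1/717) = 10/239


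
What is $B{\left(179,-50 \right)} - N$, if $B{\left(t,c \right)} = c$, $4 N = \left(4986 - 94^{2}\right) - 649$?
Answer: $\frac{4299}{4} \approx 1074.8$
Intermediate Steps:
$N = - \frac{4499}{4}$ ($N = \frac{\left(4986 - 94^{2}\right) - 649}{4} = \frac{\left(4986 - 8836\right) - 649}{4} = \frac{-3850 - 649}{4} = \frac{1}{4} \left(-4499\right) = - \frac{4499}{4} \approx -1124.8$)
$B{\left(179,-50 \right)} - N = -50 - - \frac{4499}{4} = -50 + \frac{4499}{4} = \frac{4299}{4}$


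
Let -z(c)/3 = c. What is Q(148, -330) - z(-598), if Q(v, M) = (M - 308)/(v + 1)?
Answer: -267944/149 ≈ -1798.3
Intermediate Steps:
Q(v, M) = (-308 + M)/(1 + v)
z(c) = -3*c
Q(148, -330) - z(-598) = (-308 - 330)/(1 + 148) - (-3)*(-598) = -638/149 - 1*1794 = (1/149)*(-638) - 1794 = -638/149 - 1794 = -267944/149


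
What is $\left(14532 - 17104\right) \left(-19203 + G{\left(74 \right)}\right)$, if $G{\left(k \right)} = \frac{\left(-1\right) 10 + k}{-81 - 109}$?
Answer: $\frac{4692143324}{95} \approx 4.9391 \cdot 10^{7}$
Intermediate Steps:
$G{\left(k \right)} = \frac{1}{19} - \frac{k}{190}$ ($G{\left(k \right)} = \frac{-10 + k}{-190} = \left(-10 + k\right) \left(- \frac{1}{190}\right) = \frac{1}{19} - \frac{k}{190}$)
$\left(14532 - 17104\right) \left(-19203 + G{\left(74 \right)}\right) = \left(14532 - 17104\right) \left(-19203 + \left(\frac{1}{19} - \frac{37}{95}\right)\right) = - 2572 \left(-19203 + \left(\frac{1}{19} - \frac{37}{95}\right)\right) = - 2572 \left(-19203 - \frac{32}{95}\right) = \left(-2572\right) \left(- \frac{1824317}{95}\right) = \frac{4692143324}{95}$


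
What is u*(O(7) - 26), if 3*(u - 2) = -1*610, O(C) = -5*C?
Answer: 36844/3 ≈ 12281.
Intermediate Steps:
u = -604/3 (u = 2 + (-1*610)/3 = 2 + (⅓)*(-610) = 2 - 610/3 = -604/3 ≈ -201.33)
u*(O(7) - 26) = -604*(-5*7 - 26)/3 = -604*(-35 - 26)/3 = -604/3*(-61) = 36844/3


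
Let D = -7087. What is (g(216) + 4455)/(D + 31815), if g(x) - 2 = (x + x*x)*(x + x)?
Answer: 20253161/24728 ≈ 819.04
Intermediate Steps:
g(x) = 2 + 2*x*(x + x²) (g(x) = 2 + (x + x*x)*(x + x) = 2 + (x + x²)*(2*x) = 2 + 2*x*(x + x²))
(g(216) + 4455)/(D + 31815) = ((2 + 2*216² + 2*216³) + 4455)/(-7087 + 31815) = ((2 + 2*46656 + 2*10077696) + 4455)/24728 = ((2 + 93312 + 20155392) + 4455)*(1/24728) = (20248706 + 4455)*(1/24728) = 20253161*(1/24728) = 20253161/24728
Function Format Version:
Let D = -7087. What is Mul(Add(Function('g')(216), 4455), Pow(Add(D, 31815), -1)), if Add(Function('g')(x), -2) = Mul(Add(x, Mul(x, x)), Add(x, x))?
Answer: Rational(20253161, 24728) ≈ 819.04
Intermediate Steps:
Function('g')(x) = Add(2, Mul(2, x, Add(x, Pow(x, 2)))) (Function('g')(x) = Add(2, Mul(Add(x, Mul(x, x)), Add(x, x))) = Add(2, Mul(Add(x, Pow(x, 2)), Mul(2, x))) = Add(2, Mul(2, x, Add(x, Pow(x, 2)))))
Mul(Add(Function('g')(216), 4455), Pow(Add(D, 31815), -1)) = Mul(Add(Add(2, Mul(2, Pow(216, 2)), Mul(2, Pow(216, 3))), 4455), Pow(Add(-7087, 31815), -1)) = Mul(Add(Add(2, Mul(2, 46656), Mul(2, 10077696)), 4455), Pow(24728, -1)) = Mul(Add(Add(2, 93312, 20155392), 4455), Rational(1, 24728)) = Mul(Add(20248706, 4455), Rational(1, 24728)) = Mul(20253161, Rational(1, 24728)) = Rational(20253161, 24728)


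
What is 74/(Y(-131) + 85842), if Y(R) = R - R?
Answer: 37/42921 ≈ 0.00086205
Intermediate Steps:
Y(R) = 0
74/(Y(-131) + 85842) = 74/(0 + 85842) = 74/85842 = 74*(1/85842) = 37/42921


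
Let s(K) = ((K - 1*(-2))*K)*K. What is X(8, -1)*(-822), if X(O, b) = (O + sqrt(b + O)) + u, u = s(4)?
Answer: -85488 - 822*sqrt(7) ≈ -87663.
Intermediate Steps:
s(K) = K**2*(2 + K) (s(K) = ((K + 2)*K)*K = ((2 + K)*K)*K = (K*(2 + K))*K = K**2*(2 + K))
u = 96 (u = 4**2*(2 + 4) = 16*6 = 96)
X(O, b) = 96 + O + sqrt(O + b) (X(O, b) = (O + sqrt(b + O)) + 96 = (O + sqrt(O + b)) + 96 = 96 + O + sqrt(O + b))
X(8, -1)*(-822) = (96 + 8 + sqrt(8 - 1))*(-822) = (96 + 8 + sqrt(7))*(-822) = (104 + sqrt(7))*(-822) = -85488 - 822*sqrt(7)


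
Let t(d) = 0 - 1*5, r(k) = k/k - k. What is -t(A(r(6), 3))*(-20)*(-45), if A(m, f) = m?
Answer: 4500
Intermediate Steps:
r(k) = 1 - k
t(d) = -5 (t(d) = 0 - 5 = -5)
-t(A(r(6), 3))*(-20)*(-45) = -(-5*(-20))*(-45) = -100*(-45) = -1*(-4500) = 4500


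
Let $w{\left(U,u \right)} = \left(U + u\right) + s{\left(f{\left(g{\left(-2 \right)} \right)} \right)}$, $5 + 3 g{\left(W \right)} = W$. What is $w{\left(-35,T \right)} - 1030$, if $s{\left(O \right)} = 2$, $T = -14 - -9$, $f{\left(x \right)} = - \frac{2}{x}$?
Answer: $-1068$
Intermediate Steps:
$g{\left(W \right)} = - \frac{5}{3} + \frac{W}{3}$
$T = -5$ ($T = -14 + 9 = -5$)
$w{\left(U,u \right)} = 2 + U + u$ ($w{\left(U,u \right)} = \left(U + u\right) + 2 = 2 + U + u$)
$w{\left(-35,T \right)} - 1030 = \left(2 - 35 - 5\right) - 1030 = -38 - 1030 = -1068$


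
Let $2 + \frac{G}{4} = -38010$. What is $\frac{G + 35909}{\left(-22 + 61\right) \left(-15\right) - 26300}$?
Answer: $\frac{116139}{26885} \approx 4.3198$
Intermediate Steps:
$G = -152048$ ($G = -8 + 4 \left(-38010\right) = -8 - 152040 = -152048$)
$\frac{G + 35909}{\left(-22 + 61\right) \left(-15\right) - 26300} = \frac{-152048 + 35909}{\left(-22 + 61\right) \left(-15\right) - 26300} = - \frac{116139}{39 \left(-15\right) - 26300} = - \frac{116139}{-585 - 26300} = - \frac{116139}{-26885} = \left(-116139\right) \left(- \frac{1}{26885}\right) = \frac{116139}{26885}$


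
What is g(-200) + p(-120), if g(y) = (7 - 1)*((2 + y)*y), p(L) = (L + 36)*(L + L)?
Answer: 257760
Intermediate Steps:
p(L) = 2*L*(36 + L) (p(L) = (36 + L)*(2*L) = 2*L*(36 + L))
g(y) = 6*y*(2 + y) (g(y) = 6*(y*(2 + y)) = 6*y*(2 + y))
g(-200) + p(-120) = 6*(-200)*(2 - 200) + 2*(-120)*(36 - 120) = 6*(-200)*(-198) + 2*(-120)*(-84) = 237600 + 20160 = 257760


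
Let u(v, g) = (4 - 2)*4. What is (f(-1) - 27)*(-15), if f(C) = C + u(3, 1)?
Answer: 300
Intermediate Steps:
u(v, g) = 8 (u(v, g) = 2*4 = 8)
f(C) = 8 + C (f(C) = C + 8 = 8 + C)
(f(-1) - 27)*(-15) = ((8 - 1) - 27)*(-15) = (7 - 27)*(-15) = -20*(-15) = 300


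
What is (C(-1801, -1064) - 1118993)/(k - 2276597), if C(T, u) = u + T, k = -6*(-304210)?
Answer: 1121858/451337 ≈ 2.4856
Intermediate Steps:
k = 1825260
C(T, u) = T + u
(C(-1801, -1064) - 1118993)/(k - 2276597) = ((-1801 - 1064) - 1118993)/(1825260 - 2276597) = (-2865 - 1118993)/(-451337) = -1121858*(-1/451337) = 1121858/451337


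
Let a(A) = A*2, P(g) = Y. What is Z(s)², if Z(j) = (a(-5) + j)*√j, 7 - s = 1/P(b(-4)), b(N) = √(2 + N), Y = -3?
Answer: 1408/27 ≈ 52.148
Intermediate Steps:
P(g) = -3
s = 22/3 (s = 7 - 1/(-3) = 7 - 1*(-⅓) = 7 + ⅓ = 22/3 ≈ 7.3333)
a(A) = 2*A
Z(j) = √j*(-10 + j) (Z(j) = (2*(-5) + j)*√j = (-10 + j)*√j = √j*(-10 + j))
Z(s)² = (√(22/3)*(-10 + 22/3))² = ((√66/3)*(-8/3))² = (-8*√66/9)² = 1408/27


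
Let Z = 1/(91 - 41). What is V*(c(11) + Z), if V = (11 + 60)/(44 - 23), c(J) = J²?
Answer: 143207/350 ≈ 409.16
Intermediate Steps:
V = 71/21 ≈ 3.3810
Z = 1/50 ≈ 0.020000
V*(c(11) + Z) = 71*(11² + 1/50)/21 = 71*(121 + 1/50)/21 = (71/21)*(6051/50) = 143207/350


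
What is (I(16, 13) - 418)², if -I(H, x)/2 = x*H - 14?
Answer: 649636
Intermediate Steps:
I(H, x) = 28 - 2*H*x (I(H, x) = -2*(x*H - 14) = -2*(H*x - 14) = -2*(-14 + H*x) = 28 - 2*H*x)
(I(16, 13) - 418)² = ((28 - 2*16*13) - 418)² = ((28 - 416) - 418)² = (-388 - 418)² = (-806)² = 649636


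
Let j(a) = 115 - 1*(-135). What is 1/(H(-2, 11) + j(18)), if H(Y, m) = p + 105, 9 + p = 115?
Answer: 1/461 ≈ 0.0021692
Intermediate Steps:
p = 106 (p = -9 + 115 = 106)
H(Y, m) = 211 (H(Y, m) = 106 + 105 = 211)
j(a) = 250 (j(a) = 115 + 135 = 250)
1/(H(-2, 11) + j(18)) = 1/(211 + 250) = 1/461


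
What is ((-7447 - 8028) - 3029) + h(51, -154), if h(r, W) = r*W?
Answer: -26358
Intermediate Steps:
h(r, W) = W*r
((-7447 - 8028) - 3029) + h(51, -154) = ((-7447 - 8028) - 3029) - 154*51 = (-15475 - 3029) - 7854 = -18504 - 7854 = -26358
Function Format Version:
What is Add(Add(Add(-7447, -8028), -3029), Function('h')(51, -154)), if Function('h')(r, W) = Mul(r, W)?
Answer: -26358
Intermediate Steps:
Function('h')(r, W) = Mul(W, r)
Add(Add(Add(-7447, -8028), -3029), Function('h')(51, -154)) = Add(Add(Add(-7447, -8028), -3029), Mul(-154, 51)) = Add(Add(-15475, -3029), -7854) = Add(-18504, -7854) = -26358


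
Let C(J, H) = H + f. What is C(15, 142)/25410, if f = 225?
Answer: 367/25410 ≈ 0.014443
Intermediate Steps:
C(J, H) = 225 + H (C(J, H) = H + 225 = 225 + H)
C(15, 142)/25410 = (225 + 142)/25410 = 367*(1/25410) = 367/25410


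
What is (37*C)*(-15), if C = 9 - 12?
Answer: 1665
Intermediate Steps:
C = -3
(37*C)*(-15) = (37*(-3))*(-15) = -111*(-15) = 1665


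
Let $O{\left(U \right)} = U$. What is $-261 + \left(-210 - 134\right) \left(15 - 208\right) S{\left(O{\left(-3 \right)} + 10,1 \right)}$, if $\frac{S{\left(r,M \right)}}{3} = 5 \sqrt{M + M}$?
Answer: $-261 + 995880 \sqrt{2} \approx 1.4081 \cdot 10^{6}$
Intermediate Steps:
$S{\left(r,M \right)} = 15 \sqrt{2} \sqrt{M}$ ($S{\left(r,M \right)} = 3 \cdot 5 \sqrt{M + M} = 3 \cdot 5 \sqrt{2 M} = 3 \cdot 5 \sqrt{2} \sqrt{M} = 15 \sqrt{2} \sqrt{M}$)
$-261 + \left(-210 - 134\right) \left(15 - 208\right) S{\left(O{\left(-3 \right)} + 10,1 \right)} = -261 + \left(-210 - 134\right) \left(15 - 208\right) 15 \sqrt{2} \sqrt{1} = -261 + \left(-344\right) \left(-193\right) 15 \sqrt{2} \cdot 1 = -261 + 66392 \cdot 15 \sqrt{2} = -261 + 995880 \sqrt{2}$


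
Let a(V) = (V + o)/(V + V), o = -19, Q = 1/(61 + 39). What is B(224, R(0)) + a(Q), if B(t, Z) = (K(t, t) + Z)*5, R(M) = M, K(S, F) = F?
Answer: 341/2 ≈ 170.50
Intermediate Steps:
Q = 1/100 ≈ 0.010000
B(t, Z) = 5*Z + 5*t (B(t, Z) = (t + Z)*5 = (Z + t)*5 = 5*Z + 5*t)
a(V) = (-19 + V)/(2*V) (a(V) = (V - 19)/(V + V) = (-19 + V)/((2*V)) = (-19 + V)*(1/(2*V)) = (-19 + V)/(2*V))
B(224, R(0)) + a(Q) = (5*0 + 5*224) + (-19 + 1/100)/(2*(1/100)) = (0 + 1120) + (1/2)*100*(-1899/100) = 1120 - 1899/2 = 341/2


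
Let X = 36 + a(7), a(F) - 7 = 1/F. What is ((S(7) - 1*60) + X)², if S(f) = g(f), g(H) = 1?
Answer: 12321/49 ≈ 251.45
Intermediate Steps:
S(f) = 1
a(F) = 7 + 1/F
X = 302/7 (X = 36 + (7 + 1/7) = 36 + (7 + ⅐) = 36 + 50/7 = 302/7 ≈ 43.143)
((S(7) - 1*60) + X)² = ((1 - 1*60) + 302/7)² = ((1 - 60) + 302/7)² = (-59 + 302/7)² = (-111/7)² = 12321/49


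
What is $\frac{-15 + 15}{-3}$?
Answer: $0$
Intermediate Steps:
$\frac{-15 + 15}{-3} = 0 \left(- \frac{1}{3}\right) = 0$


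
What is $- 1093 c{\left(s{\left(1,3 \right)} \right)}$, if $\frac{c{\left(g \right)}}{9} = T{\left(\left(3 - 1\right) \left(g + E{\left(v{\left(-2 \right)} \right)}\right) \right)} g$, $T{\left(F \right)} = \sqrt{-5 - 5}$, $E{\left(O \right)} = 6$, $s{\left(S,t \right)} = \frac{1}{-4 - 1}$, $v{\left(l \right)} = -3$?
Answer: $\frac{9837 i \sqrt{10}}{5} \approx 6221.5 i$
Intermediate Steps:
$s{\left(S,t \right)} = - \frac{1}{5}$ ($s{\left(S,t \right)} = \frac{1}{-5} = - \frac{1}{5}$)
$T{\left(F \right)} = i \sqrt{10}$ ($T{\left(F \right)} = \sqrt{-10} = i \sqrt{10}$)
$c{\left(g \right)} = 9 i g \sqrt{10}$ ($c{\left(g \right)} = 9 i \sqrt{10} g = 9 i g \sqrt{10}$)
$- 1093 c{\left(s{\left(1,3 \right)} \right)} = - 1093 \cdot 9 i \left(- \frac{1}{5}\right) \sqrt{10} = - 1093 \left(- \frac{9 i \sqrt{10}}{5}\right) = \frac{9837 i \sqrt{10}}{5}$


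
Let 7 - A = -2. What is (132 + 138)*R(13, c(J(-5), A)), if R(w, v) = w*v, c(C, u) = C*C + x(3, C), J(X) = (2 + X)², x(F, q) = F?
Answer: 294840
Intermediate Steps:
A = 9 (A = 7 - 1*(-2) = 7 + 2 = 9)
c(C, u) = 3 + C² (c(C, u) = C*C + 3 = C² + 3 = 3 + C²)
R(w, v) = v*w
(132 + 138)*R(13, c(J(-5), A)) = (132 + 138)*((3 + ((2 - 5)²)²)*13) = 270*((3 + ((-3)²)²)*13) = 270*((3 + 9²)*13) = 270*((3 + 81)*13) = 270*(84*13) = 270*1092 = 294840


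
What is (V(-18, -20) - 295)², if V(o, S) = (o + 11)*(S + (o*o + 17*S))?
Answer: 1849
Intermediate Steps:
V(o, S) = (11 + o)*(o² + 18*S) (V(o, S) = (11 + o)*(S + (o² + 17*S)) = (11 + o)*(o² + 18*S))
(V(-18, -20) - 295)² = (((-18)³ + 11*(-18)² + 198*(-20) + 18*(-20)*(-18)) - 295)² = ((-5832 + 11*324 - 3960 + 6480) - 295)² = ((-5832 + 3564 - 3960 + 6480) - 295)² = (252 - 295)² = (-43)² = 1849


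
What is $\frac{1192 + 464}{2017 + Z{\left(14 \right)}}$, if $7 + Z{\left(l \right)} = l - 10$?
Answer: $\frac{828}{1007} \approx 0.82224$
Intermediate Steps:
$Z{\left(l \right)} = -17 + l$ ($Z{\left(l \right)} = -7 + \left(l - 10\right) = -7 + \left(-10 + l\right) = -17 + l$)
$\frac{1192 + 464}{2017 + Z{\left(14 \right)}} = \frac{1192 + 464}{2017 + \left(-17 + 14\right)} = \frac{1656}{2017 - 3} = \frac{1656}{2014} = 1656 \cdot \frac{1}{2014} = \frac{828}{1007}$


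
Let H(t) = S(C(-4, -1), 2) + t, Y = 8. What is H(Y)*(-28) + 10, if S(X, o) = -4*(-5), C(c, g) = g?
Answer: -774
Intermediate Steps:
S(X, o) = 20
H(t) = 20 + t
H(Y)*(-28) + 10 = (20 + 8)*(-28) + 10 = 28*(-28) + 10 = -784 + 10 = -774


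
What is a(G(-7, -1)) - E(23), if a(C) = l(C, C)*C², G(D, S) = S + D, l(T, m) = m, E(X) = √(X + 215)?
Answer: -512 - √238 ≈ -527.43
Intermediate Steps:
E(X) = √(215 + X)
G(D, S) = D + S
a(C) = C³ (a(C) = C*C² = C³)
a(G(-7, -1)) - E(23) = (-7 - 1)³ - √(215 + 23) = (-8)³ - √238 = -512 - √238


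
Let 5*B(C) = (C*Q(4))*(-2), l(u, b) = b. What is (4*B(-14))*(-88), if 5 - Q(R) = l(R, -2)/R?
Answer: -54208/5 ≈ -10842.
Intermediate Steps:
Q(R) = 5 + 2/R (Q(R) = 5 - (-2)/R = 5 + 2/R)
B(C) = -11*C/5 (B(C) = ((C*(5 + 2/4))*(-2))/5 = ((C*(5 + 2*(¼)))*(-2))/5 = ((C*(5 + ½))*(-2))/5 = ((C*(11/2))*(-2))/5 = ((11*C/2)*(-2))/5 = (-11*C)/5 = -11*C/5)
(4*B(-14))*(-88) = (4*(-11/5*(-14)))*(-88) = (4*(154/5))*(-88) = (616/5)*(-88) = -54208/5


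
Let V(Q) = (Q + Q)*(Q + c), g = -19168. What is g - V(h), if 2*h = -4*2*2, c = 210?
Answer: -15936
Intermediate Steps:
h = -8 (h = (-4*2*2)/2 = (-8*2)/2 = (½)*(-16) = -8)
V(Q) = 2*Q*(210 + Q) (V(Q) = (Q + Q)*(Q + 210) = (2*Q)*(210 + Q) = 2*Q*(210 + Q))
g - V(h) = -19168 - 2*(-8)*(210 - 8) = -19168 - 2*(-8)*202 = -19168 - 1*(-3232) = -19168 + 3232 = -15936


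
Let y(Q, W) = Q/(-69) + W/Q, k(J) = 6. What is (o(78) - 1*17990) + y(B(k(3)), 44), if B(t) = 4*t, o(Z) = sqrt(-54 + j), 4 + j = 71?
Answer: -2482415/138 + sqrt(13) ≈ -17985.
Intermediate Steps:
j = 67 (j = -4 + 71 = 67)
o(Z) = sqrt(13) (o(Z) = sqrt(-54 + 67) = sqrt(13))
y(Q, W) = -Q/69 + W/Q (y(Q, W) = Q*(-1/69) + W/Q = -Q/69 + W/Q)
(o(78) - 1*17990) + y(B(k(3)), 44) = (sqrt(13) - 1*17990) + (-4*6/69 + 44/((4*6))) = (sqrt(13) - 17990) + (-1/69*24 + 44/24) = (-17990 + sqrt(13)) + (-8/23 + 44*(1/24)) = (-17990 + sqrt(13)) + (-8/23 + 11/6) = (-17990 + sqrt(13)) + 205/138 = -2482415/138 + sqrt(13)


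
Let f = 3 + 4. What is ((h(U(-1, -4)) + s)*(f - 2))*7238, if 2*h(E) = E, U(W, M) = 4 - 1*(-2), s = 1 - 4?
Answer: 0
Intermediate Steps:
f = 7
s = -3
U(W, M) = 6 (U(W, M) = 4 + 2 = 6)
h(E) = E/2
((h(U(-1, -4)) + s)*(f - 2))*7238 = (((1/2)*6 - 3)*(7 - 2))*7238 = ((3 - 3)*5)*7238 = (0*5)*7238 = 0*7238 = 0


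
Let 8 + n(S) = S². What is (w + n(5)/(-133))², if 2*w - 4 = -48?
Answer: 8661249/17689 ≈ 489.64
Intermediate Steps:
n(S) = -8 + S²
w = -22 (w = 2 + (½)*(-48) = 2 - 24 = -22)
(w + n(5)/(-133))² = (-22 + (-8 + 5²)/(-133))² = (-22 + (-8 + 25)*(-1/133))² = (-22 + 17*(-1/133))² = (-22 - 17/133)² = (-2943/133)² = 8661249/17689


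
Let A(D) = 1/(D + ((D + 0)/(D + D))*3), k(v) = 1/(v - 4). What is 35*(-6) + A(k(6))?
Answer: -419/2 ≈ -209.50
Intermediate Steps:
k(v) = 1/(-4 + v)
A(D) = 1/(3/2 + D) (A(D) = 1/(D + (D/((2*D)))*3) = 1/(D + (D*(1/(2*D)))*3) = 1/(D + (½)*3) = 1/(D + 3/2) = 1/(3/2 + D))
35*(-6) + A(k(6)) = 35*(-6) + 2/(3 + 2/(-4 + 6)) = -210 + 2/(3 + 2/2) = -210 + 2/(3 + 2*(½)) = -210 + 2/(3 + 1) = -210 + 2/4 = -210 + 2*(¼) = -210 + ½ = -419/2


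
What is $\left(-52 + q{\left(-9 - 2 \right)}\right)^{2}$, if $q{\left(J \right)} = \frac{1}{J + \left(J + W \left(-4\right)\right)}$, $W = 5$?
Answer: $\frac{4774225}{1764} \approx 2706.5$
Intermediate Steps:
$q{\left(J \right)} = \frac{1}{-20 + 2 J}$ ($q{\left(J \right)} = \frac{1}{J + \left(J + 5 \left(-4\right)\right)} = \frac{1}{J + \left(J - 20\right)} = \frac{1}{J + \left(-20 + J\right)} = \frac{1}{-20 + 2 J}$)
$\left(-52 + q{\left(-9 - 2 \right)}\right)^{2} = \left(-52 + \frac{1}{2 \left(-10 - 11\right)}\right)^{2} = \left(-52 + \frac{1}{2 \left(-21\right)}\right)^{2} = \left(-52 + \frac{1}{2} \left(- \frac{1}{21}\right)\right)^{2} = \left(-52 - \frac{1}{42}\right)^{2} = \left(- \frac{2185}{42}\right)^{2} = \frac{4774225}{1764}$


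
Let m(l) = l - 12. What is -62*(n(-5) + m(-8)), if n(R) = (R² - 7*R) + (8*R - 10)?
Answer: 620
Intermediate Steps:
m(l) = -12 + l
n(R) = -10 + R + R² (n(R) = (R² - 7*R) + (-10 + 8*R) = -10 + R + R²)
-62*(n(-5) + m(-8)) = -62*((-10 - 5 + (-5)²) + (-12 - 8)) = -62*((-10 - 5 + 25) - 20) = -62*(10 - 20) = -62*(-10) = 620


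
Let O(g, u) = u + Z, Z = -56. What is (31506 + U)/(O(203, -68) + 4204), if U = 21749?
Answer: 10651/816 ≈ 13.053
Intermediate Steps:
O(g, u) = -56 + u (O(g, u) = u - 56 = -56 + u)
(31506 + U)/(O(203, -68) + 4204) = (31506 + 21749)/((-56 - 68) + 4204) = 53255/(-124 + 4204) = 53255/4080 = 53255*(1/4080) = 10651/816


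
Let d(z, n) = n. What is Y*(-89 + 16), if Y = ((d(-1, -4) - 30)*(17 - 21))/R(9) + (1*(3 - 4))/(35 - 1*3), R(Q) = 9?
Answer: -317039/288 ≈ -1100.8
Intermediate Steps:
Y = 4343/288 (Y = ((-4 - 30)*(17 - 21))/9 + (1*(3 - 4))/(35 - 1*3) = -34*(-4)*(⅑) + (1*(-1))/(35 - 3) = 136*(⅑) - 1/32 = 136/9 - 1*1/32 = 136/9 - 1/32 = 4343/288 ≈ 15.080)
Y*(-89 + 16) = 4343*(-89 + 16)/288 = (4343/288)*(-73) = -317039/288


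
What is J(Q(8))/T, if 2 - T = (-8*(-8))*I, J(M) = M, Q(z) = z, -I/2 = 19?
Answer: 4/1217 ≈ 0.0032868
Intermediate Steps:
I = -38 (I = -2*19 = -38)
T = 2434 (T = 2 - (-8*(-8))*(-38) = 2 - 64*(-38) = 2 - 1*(-2432) = 2 + 2432 = 2434)
J(Q(8))/T = 8/2434 = 8*(1/2434) = 4/1217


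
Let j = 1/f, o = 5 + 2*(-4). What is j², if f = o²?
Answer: 1/81 ≈ 0.012346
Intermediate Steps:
o = -3 (o = 5 - 8 = -3)
f = 9 (f = (-3)² = 9)
j = ⅑ (j = 1/9 = ⅑ ≈ 0.11111)
j² = (⅑)² = 1/81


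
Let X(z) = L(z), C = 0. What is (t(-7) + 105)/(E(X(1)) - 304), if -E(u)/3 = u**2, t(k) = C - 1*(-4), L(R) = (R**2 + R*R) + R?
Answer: -109/331 ≈ -0.32931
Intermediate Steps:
L(R) = R + 2*R**2 (L(R) = (R**2 + R**2) + R = 2*R**2 + R = R + 2*R**2)
X(z) = z*(1 + 2*z)
t(k) = 4 (t(k) = 0 - 1*(-4) = 0 + 4 = 4)
E(u) = -3*u**2
(t(-7) + 105)/(E(X(1)) - 304) = (4 + 105)/(-3*(1 + 2*1)**2 - 304) = 109/(-3*(1 + 2)**2 - 304) = 109/(-3*(1*3)**2 - 304) = 109/(-3*3**2 - 304) = 109/(-3*9 - 304) = 109/(-27 - 304) = 109/(-331) = 109*(-1/331) = -109/331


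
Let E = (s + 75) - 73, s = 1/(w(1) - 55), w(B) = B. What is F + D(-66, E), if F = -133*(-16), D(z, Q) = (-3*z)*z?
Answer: -10940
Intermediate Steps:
s = -1/54 (s = 1/(1 - 55) = 1/(-54) = -1/54 ≈ -0.018519)
E = 107/54 (E = (-1/54 + 75) - 73 = 4049/54 - 73 = 107/54 ≈ 1.9815)
D(z, Q) = -3*z**2
F = 2128
F + D(-66, E) = 2128 - 3*(-66)**2 = 2128 - 3*4356 = 2128 - 13068 = -10940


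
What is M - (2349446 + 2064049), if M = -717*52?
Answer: -4450779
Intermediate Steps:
M = -37284
M - (2349446 + 2064049) = -37284 - (2349446 + 2064049) = -37284 - 1*4413495 = -37284 - 4413495 = -4450779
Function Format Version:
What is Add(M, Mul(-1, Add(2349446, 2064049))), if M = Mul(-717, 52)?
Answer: -4450779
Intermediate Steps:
M = -37284
Add(M, Mul(-1, Add(2349446, 2064049))) = Add(-37284, Mul(-1, Add(2349446, 2064049))) = Add(-37284, Mul(-1, 4413495)) = Add(-37284, -4413495) = -4450779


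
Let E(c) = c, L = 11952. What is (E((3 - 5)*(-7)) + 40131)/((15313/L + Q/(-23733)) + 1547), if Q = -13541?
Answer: 180752426640/6973688251 ≈ 25.919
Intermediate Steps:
(E((3 - 5)*(-7)) + 40131)/((15313/L + Q/(-23733)) + 1547) = ((3 - 5)*(-7) + 40131)/((15313/11952 - 13541/(-23733)) + 1547) = (-2*(-7) + 40131)/((15313*(1/11952) - 13541*(-1/23733)) + 1547) = (14 + 40131)/((15313/11952 + 13541/23733) + 1547) = 40145/(58362829/31517424 + 1547) = 40145/(48815817757/31517424) = 40145*(31517424/48815817757) = 180752426640/6973688251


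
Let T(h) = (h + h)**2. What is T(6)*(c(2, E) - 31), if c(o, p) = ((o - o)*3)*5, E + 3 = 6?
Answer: -4464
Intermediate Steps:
T(h) = 4*h**2 (T(h) = (2*h)**2 = 4*h**2)
E = 3 (E = -3 + 6 = 3)
c(o, p) = 0 (c(o, p) = (0*3)*5 = 0*5 = 0)
T(6)*(c(2, E) - 31) = (4*6**2)*(0 - 31) = (4*36)*(-31) = 144*(-31) = -4464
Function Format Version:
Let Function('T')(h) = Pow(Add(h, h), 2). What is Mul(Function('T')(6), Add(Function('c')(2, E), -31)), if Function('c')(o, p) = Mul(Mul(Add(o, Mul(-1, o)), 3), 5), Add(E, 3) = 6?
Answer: -4464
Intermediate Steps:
Function('T')(h) = Mul(4, Pow(h, 2)) (Function('T')(h) = Pow(Mul(2, h), 2) = Mul(4, Pow(h, 2)))
E = 3 (E = Add(-3, 6) = 3)
Function('c')(o, p) = 0 (Function('c')(o, p) = Mul(Mul(0, 3), 5) = Mul(0, 5) = 0)
Mul(Function('T')(6), Add(Function('c')(2, E), -31)) = Mul(Mul(4, Pow(6, 2)), Add(0, -31)) = Mul(Mul(4, 36), -31) = Mul(144, -31) = -4464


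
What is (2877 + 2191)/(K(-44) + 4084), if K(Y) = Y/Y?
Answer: 5068/4085 ≈ 1.2406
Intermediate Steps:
K(Y) = 1
(2877 + 2191)/(K(-44) + 4084) = (2877 + 2191)/(1 + 4084) = 5068/4085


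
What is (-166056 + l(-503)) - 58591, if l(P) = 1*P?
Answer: -225150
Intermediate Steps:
l(P) = P
(-166056 + l(-503)) - 58591 = (-166056 - 503) - 58591 = -166559 - 58591 = -225150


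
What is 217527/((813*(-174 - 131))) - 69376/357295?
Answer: -6328275287/5906443645 ≈ -1.0714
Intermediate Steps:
217527/((813*(-174 - 131))) - 69376/357295 = 217527/((813*(-305))) - 69376*1/357295 = 217527/(-247965) - 69376/357295 = 217527*(-1/247965) - 69376/357295 = -72509/82655 - 69376/357295 = -6328275287/5906443645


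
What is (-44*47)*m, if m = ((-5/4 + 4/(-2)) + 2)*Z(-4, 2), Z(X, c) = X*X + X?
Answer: 31020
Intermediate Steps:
Z(X, c) = X + X² (Z(X, c) = X² + X = X + X²)
m = -15 (m = ((-5/4 + 4/(-2)) + 2)*(-4*(1 - 4)) = ((-5*¼ + 4*(-½)) + 2)*(-4*(-3)) = ((-5/4 - 2) + 2)*12 = (-13/4 + 2)*12 = -5/4*12 = -15)
(-44*47)*m = -44*47*(-15) = -2068*(-15) = 31020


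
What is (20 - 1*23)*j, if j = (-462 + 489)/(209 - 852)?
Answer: 81/643 ≈ 0.12597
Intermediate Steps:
j = -27/643 (j = 27/(-643) = 27*(-1/643) = -27/643 ≈ -0.041991)
(20 - 1*23)*j = (20 - 1*23)*(-27/643) = (20 - 23)*(-27/643) = -3*(-27/643) = 81/643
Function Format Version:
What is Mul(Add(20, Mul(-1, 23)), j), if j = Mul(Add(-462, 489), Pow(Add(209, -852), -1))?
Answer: Rational(81, 643) ≈ 0.12597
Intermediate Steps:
j = Rational(-27, 643) (j = Mul(27, Pow(-643, -1)) = Mul(27, Rational(-1, 643)) = Rational(-27, 643) ≈ -0.041991)
Mul(Add(20, Mul(-1, 23)), j) = Mul(Add(20, Mul(-1, 23)), Rational(-27, 643)) = Mul(Add(20, -23), Rational(-27, 643)) = Mul(-3, Rational(-27, 643)) = Rational(81, 643)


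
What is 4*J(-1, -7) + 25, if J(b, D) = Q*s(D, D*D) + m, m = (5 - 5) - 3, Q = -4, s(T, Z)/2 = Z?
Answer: -1555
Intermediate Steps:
s(T, Z) = 2*Z
m = -3 (m = 0 - 3 = -3)
J(b, D) = -3 - 8*D² (J(b, D) = -8*D*D - 3 = -8*D² - 3 = -3 - 8*D²)
4*J(-1, -7) + 25 = 4*(-3 - 8*(-7)²) + 25 = 4*(-3 - 8*49) + 25 = 4*(-3 - 392) + 25 = 4*(-395) + 25 = -1580 + 25 = -1555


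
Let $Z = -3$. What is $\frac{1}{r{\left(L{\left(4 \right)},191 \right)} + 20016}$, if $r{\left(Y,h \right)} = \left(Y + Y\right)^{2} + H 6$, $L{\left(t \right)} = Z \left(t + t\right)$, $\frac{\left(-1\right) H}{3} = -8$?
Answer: $\frac{1}{22464} \approx 4.4516 \cdot 10^{-5}$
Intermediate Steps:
$H = 24$ ($H = \left(-3\right) \left(-8\right) = 24$)
$L{\left(t \right)} = - 6 t$ ($L{\left(t \right)} = - 3 \left(t + t\right) = - 3 \cdot 2 t = - 6 t$)
$r{\left(Y,h \right)} = 144 + 4 Y^{2}$ ($r{\left(Y,h \right)} = \left(Y + Y\right)^{2} + 24 \cdot 6 = \left(2 Y\right)^{2} + 144 = 4 Y^{2} + 144 = 144 + 4 Y^{2}$)
$\frac{1}{r{\left(L{\left(4 \right)},191 \right)} + 20016} = \frac{1}{\left(144 + 4 \left(\left(-6\right) 4\right)^{2}\right) + 20016} = \frac{1}{\left(144 + 4 \left(-24\right)^{2}\right) + 20016} = \frac{1}{\left(144 + 4 \cdot 576\right) + 20016} = \frac{1}{\left(144 + 2304\right) + 20016} = \frac{1}{2448 + 20016} = \frac{1}{22464}$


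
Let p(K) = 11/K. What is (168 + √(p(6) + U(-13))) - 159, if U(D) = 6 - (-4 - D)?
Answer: 9 + I*√42/6 ≈ 9.0 + 1.0801*I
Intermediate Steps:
U(D) = 10 + D (U(D) = 6 + (4 + D) = 10 + D)
(168 + √(p(6) + U(-13))) - 159 = (168 + √(11/6 + (10 - 13))) - 159 = (168 + √(11*(⅙) - 3)) - 159 = (168 + √(11/6 - 3)) - 159 = (168 + √(-7/6)) - 159 = (168 + I*√42/6) - 159 = 9 + I*√42/6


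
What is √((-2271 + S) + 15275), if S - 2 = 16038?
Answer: 2*√7261 ≈ 170.42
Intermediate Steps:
S = 16040 (S = 2 + 16038 = 16040)
√((-2271 + S) + 15275) = √((-2271 + 16040) + 15275) = √(13769 + 15275) = √29044 = 2*√7261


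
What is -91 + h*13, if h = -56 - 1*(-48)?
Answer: -195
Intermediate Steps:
h = -8 (h = -56 + 48 = -8)
-91 + h*13 = -91 - 8*13 = -91 - 104 = -195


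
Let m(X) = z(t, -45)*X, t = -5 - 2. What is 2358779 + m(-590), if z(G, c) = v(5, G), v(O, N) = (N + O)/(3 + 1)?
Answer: 2359074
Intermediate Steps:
v(O, N) = N/4 + O/4 (v(O, N) = (N + O)/4 = (N + O)*(¼) = N/4 + O/4)
t = -7
z(G, c) = 5/4 + G/4 (z(G, c) = G/4 + (¼)*5 = G/4 + 5/4 = 5/4 + G/4)
m(X) = -X/2 (m(X) = (5/4 + (¼)*(-7))*X = (5/4 - 7/4)*X = -X/2)
2358779 + m(-590) = 2358779 - ½*(-590) = 2358779 + 295 = 2359074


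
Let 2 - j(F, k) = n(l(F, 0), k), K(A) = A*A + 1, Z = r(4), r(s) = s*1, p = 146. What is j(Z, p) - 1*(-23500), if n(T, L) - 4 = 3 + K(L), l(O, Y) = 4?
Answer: 2178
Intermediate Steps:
r(s) = s
Z = 4
K(A) = 1 + A² (K(A) = A² + 1 = 1 + A²)
n(T, L) = 8 + L² (n(T, L) = 4 + (3 + (1 + L²)) = 4 + (4 + L²) = 8 + L²)
j(F, k) = -6 - k² (j(F, k) = 2 - (8 + k²) = 2 + (-8 - k²) = -6 - k²)
j(Z, p) - 1*(-23500) = (-6 - 1*146²) - 1*(-23500) = (-6 - 1*21316) + 23500 = (-6 - 21316) + 23500 = -21322 + 23500 = 2178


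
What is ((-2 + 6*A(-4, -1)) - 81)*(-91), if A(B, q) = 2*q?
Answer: 8645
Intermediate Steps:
((-2 + 6*A(-4, -1)) - 81)*(-91) = ((-2 + 6*(2*(-1))) - 81)*(-91) = ((-2 + 6*(-2)) - 81)*(-91) = ((-2 - 12) - 81)*(-91) = (-14 - 81)*(-91) = -95*(-91) = 8645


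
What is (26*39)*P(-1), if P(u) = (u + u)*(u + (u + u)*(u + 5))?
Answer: 18252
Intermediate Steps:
P(u) = 2*u*(u + 2*u*(5 + u)) (P(u) = (2*u)*(u + (2*u)*(5 + u)) = (2*u)*(u + 2*u*(5 + u)) = 2*u*(u + 2*u*(5 + u)))
(26*39)*P(-1) = (26*39)*((-1)**2*(22 + 4*(-1))) = 1014*(1*(22 - 4)) = 1014*(1*18) = 1014*18 = 18252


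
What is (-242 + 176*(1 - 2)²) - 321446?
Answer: -321512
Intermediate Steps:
(-242 + 176*(1 - 2)²) - 321446 = (-242 + 176*(-1)²) - 321446 = (-242 + 176*1) - 321446 = (-242 + 176) - 321446 = -66 - 321446 = -321512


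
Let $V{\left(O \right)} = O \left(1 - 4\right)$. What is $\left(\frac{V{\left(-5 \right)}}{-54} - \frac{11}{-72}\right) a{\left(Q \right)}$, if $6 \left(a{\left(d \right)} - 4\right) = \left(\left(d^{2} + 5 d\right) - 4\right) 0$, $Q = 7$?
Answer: $- \frac{1}{2} \approx -0.5$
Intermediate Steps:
$V{\left(O \right)} = - 3 O$ ($V{\left(O \right)} = O \left(-3\right) = - 3 O$)
$a{\left(d \right)} = 4$ ($a{\left(d \right)} = 4 + \frac{\left(\left(d^{2} + 5 d\right) - 4\right) 0}{6} = 4 + \frac{\left(-4 + d^{2} + 5 d\right) 0}{6} = 4 + \frac{1}{6} \cdot 0 = 4 + 0 = 4$)
$\left(\frac{V{\left(-5 \right)}}{-54} - \frac{11}{-72}\right) a{\left(Q \right)} = \left(\frac{\left(-3\right) \left(-5\right)}{-54} - \frac{11}{-72}\right) 4 = \left(15 \left(- \frac{1}{54}\right) - - \frac{11}{72}\right) 4 = \left(- \frac{5}{18} + \frac{11}{72}\right) 4 = \left(- \frac{1}{8}\right) 4 = - \frac{1}{2}$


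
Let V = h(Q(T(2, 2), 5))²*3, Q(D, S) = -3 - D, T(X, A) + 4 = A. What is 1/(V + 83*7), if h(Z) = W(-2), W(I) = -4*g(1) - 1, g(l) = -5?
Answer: 1/1664 ≈ 0.00060096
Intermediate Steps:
T(X, A) = -4 + A
W(I) = 19 (W(I) = -4*(-5) - 1 = 20 - 1 = 19)
h(Z) = 19
V = 1083 (V = 19²*3 = 361*3 = 1083)
1/(V + 83*7) = 1/(1083 + 83*7) = 1/(1083 + 581) = 1/1664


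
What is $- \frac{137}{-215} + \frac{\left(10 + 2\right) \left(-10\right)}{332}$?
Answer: $\frac{4921}{17845} \approx 0.27576$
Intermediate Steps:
$- \frac{137}{-215} + \frac{\left(10 + 2\right) \left(-10\right)}{332} = \left(-137\right) \left(- \frac{1}{215}\right) + 12 \left(-10\right) \frac{1}{332} = \frac{137}{215} - \frac{30}{83} = \frac{4921}{17845}$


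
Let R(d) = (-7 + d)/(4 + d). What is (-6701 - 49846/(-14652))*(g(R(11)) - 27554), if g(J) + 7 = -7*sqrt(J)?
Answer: 450774881761/2442 + 343466221*sqrt(15)/54945 ≈ 1.8462e+8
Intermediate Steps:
R(d) = (-7 + d)/(4 + d)
g(J) = -7 - 7*sqrt(J)
(-6701 - 49846/(-14652))*(g(R(11)) - 27554) = (-6701 - 49846/(-14652))*((-7 - 7*sqrt(-7 + 11)/sqrt(4 + 11)) - 27554) = (-6701 - 49846*(-1/14652))*((-7 - 7*2*sqrt(15)/15) - 27554) = (-6701 + 24923/7326)*((-7 - 7*2*sqrt(15)/15) - 27554) = -49066603*((-7 - 14*sqrt(15)/15) - 27554)/7326 = -49066603*(-27561 - 14*sqrt(15)/15)/7326 = 450774881761/2442 + 343466221*sqrt(15)/54945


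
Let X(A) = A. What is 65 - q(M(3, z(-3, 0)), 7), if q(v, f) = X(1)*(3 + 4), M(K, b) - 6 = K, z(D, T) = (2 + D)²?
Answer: 58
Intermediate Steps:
M(K, b) = 6 + K
q(v, f) = 7 (q(v, f) = 1*(3 + 4) = 1*7 = 7)
65 - q(M(3, z(-3, 0)), 7) = 65 - 1*7 = 65 - 7 = 58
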